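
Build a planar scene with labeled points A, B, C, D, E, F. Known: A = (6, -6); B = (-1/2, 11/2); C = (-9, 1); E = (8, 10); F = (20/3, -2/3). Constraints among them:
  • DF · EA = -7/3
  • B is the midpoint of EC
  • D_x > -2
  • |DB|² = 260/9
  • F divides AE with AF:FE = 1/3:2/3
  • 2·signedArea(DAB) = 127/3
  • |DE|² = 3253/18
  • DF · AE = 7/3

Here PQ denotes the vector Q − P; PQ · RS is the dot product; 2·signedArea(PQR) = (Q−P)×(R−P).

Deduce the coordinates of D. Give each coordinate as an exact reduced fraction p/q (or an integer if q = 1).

1. D_x = -7/6  [2·signedArea(DAB) = 127/3 ∩ DF · AE = 7/3]
2. D_y = 1/6  [2·signedArea(DAB) = 127/3 ∩ DF · AE = 7/3]
   → D = (-7/6, 1/6)

D = (-7/6, 1/6)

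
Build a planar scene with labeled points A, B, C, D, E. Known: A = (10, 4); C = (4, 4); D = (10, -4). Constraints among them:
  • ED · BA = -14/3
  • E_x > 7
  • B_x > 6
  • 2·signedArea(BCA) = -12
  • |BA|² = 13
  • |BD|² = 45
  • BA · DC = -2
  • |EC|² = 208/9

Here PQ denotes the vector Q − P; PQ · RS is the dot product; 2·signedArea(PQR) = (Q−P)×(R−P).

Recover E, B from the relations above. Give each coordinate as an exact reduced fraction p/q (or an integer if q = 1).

B = (7, 2)
E = (8, 4/3)

1. B_x = 7  [BA · DC = -2 ∩ 2·signedArea(BCA) = -12]
2. B_y = 2  [BA · DC = -2 ∩ 2·signedArea(BCA) = -12]
   → B = (7, 2)
3. E_x = 8  [line -3·x + -2·y + 80/3 = 0 ∩ |EC|² = 208/9]
4. E_y = 4/3  [line -3·x + -2·y + 80/3 = 0 ∩ |EC|² = 208/9]
   → E = (8, 4/3)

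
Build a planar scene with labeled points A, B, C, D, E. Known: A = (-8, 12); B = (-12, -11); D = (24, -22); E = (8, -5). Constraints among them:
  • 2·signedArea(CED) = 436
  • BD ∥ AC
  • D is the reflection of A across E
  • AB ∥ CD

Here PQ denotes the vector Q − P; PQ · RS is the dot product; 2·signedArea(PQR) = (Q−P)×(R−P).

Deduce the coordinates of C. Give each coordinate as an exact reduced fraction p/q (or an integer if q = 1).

1. C_x = 28  [AB ∥ CD ∩ BD ∥ AC]
2. C_y = 1  [AB ∥ CD ∩ BD ∥ AC]
   → C = (28, 1)

C = (28, 1)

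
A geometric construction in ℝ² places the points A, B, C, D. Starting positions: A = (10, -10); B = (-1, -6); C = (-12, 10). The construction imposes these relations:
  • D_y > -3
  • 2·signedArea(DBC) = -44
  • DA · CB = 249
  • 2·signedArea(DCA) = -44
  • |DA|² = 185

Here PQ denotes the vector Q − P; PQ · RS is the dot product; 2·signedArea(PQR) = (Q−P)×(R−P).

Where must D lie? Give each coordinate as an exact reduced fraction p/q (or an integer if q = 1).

D = (-1, -2)

1. D_x = -1  [2·signedArea(DBC) = -44 ∩ 2·signedArea(DCA) = -44]
2. D_y = -2  [2·signedArea(DBC) = -44 ∩ 2·signedArea(DCA) = -44]
   → D = (-1, -2)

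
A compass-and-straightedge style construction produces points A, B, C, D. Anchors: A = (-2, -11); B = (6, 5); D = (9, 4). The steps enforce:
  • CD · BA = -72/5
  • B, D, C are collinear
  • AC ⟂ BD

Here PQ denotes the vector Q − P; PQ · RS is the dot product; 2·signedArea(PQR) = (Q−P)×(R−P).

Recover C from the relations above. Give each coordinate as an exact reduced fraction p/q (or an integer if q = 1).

1. C_x = 18/5  [B, D, C are collinear ∩ AC ⟂ BD]
2. C_y = 29/5  [B, D, C are collinear ∩ AC ⟂ BD]
   → C = (18/5, 29/5)

C = (18/5, 29/5)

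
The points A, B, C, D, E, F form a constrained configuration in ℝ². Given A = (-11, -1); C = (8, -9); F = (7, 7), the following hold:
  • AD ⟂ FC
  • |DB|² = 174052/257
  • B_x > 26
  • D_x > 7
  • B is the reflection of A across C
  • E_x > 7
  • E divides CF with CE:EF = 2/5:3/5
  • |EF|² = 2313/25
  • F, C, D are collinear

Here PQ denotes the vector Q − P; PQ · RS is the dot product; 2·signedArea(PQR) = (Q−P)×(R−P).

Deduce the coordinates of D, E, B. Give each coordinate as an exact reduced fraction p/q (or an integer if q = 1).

B = (27, -17)
D = (1909/257, 39/257)
E = (38/5, -13/5)

1. D_x = 1909/257  [F, C, D are collinear ∩ AD ⟂ FC]
2. D_y = 39/257  [F, C, D are collinear ∩ AD ⟂ FC]
   → D = (1909/257, 39/257)
3. E_x = 38/5  [E divides CF with CE:EF = 2/5:3/5]
4. E_y = -13/5  [E divides CF with CE:EF = 2/5:3/5]
   → E = (38/5, -13/5)
5. B_x = 27  [B is the reflection of A across C]
6. B_y = -17  [B is the reflection of A across C]
   → B = (27, -17)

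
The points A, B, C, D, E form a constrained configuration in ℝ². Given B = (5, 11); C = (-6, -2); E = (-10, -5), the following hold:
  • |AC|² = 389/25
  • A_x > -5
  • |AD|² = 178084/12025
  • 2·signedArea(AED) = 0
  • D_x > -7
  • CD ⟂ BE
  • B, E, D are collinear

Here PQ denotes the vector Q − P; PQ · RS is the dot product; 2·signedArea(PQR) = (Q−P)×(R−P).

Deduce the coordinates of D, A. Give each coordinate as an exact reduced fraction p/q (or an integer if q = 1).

A = (-4, 7/5)
D = (-3190/481, -677/481)

1. D_x = -3190/481  [B, E, D are collinear ∩ CD ⟂ BE]
2. D_y = -677/481  [B, E, D are collinear ∩ CD ⟂ BE]
   → D = (-3190/481, -677/481)
3. A_x = -4  [line -1728/481·x + 1620/481·y + -9180/481 = 0 ∩ |AC|² = 389/25]
4. A_y = 7/5  [line -1728/481·x + 1620/481·y + -9180/481 = 0 ∩ |AC|² = 389/25]
   → A = (-4, 7/5)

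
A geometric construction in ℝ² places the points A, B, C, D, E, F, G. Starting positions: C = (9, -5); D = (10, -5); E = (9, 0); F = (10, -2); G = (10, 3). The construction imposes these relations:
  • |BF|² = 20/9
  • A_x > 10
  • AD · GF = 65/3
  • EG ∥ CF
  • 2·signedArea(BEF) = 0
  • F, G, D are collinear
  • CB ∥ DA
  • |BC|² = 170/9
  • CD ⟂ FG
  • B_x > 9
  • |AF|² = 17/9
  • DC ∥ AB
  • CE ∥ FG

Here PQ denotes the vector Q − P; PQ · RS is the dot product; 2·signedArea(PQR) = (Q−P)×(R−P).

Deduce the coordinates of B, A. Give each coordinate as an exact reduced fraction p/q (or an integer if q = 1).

A = (31/3, -2/3)
B = (28/3, -2/3)

1. A_y = -2/3  [AD · GF = 65/3]
2. A_x = 31/3  [|AF|² = 17/9]
   → A = (31/3, -2/3)
3. B_x = 28/3  [2·signedArea(BEF) = 0 ∩ DC ∥ AB]
4. B_y = -2/3  [2·signedArea(BEF) = 0 ∩ DC ∥ AB]
   → B = (28/3, -2/3)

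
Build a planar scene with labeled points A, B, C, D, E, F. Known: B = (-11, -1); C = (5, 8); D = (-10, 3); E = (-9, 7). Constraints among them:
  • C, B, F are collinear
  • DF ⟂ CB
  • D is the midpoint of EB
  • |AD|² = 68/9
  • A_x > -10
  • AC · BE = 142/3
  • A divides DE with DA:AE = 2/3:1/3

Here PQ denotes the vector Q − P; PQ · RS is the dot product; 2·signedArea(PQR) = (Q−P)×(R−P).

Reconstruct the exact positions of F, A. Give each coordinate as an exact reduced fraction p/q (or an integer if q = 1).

A = (-28/3, 17/3)
F = (-2875/337, 131/337)

1. F_x = -2875/337  [C, B, F are collinear ∩ DF ⟂ CB]
2. F_y = 131/337  [C, B, F are collinear ∩ DF ⟂ CB]
   → F = (-2875/337, 131/337)
3. A_x = -28/3  [A divides DE with DA:AE = 2/3:1/3]
4. A_y = 17/3  [A divides DE with DA:AE = 2/3:1/3]
   → A = (-28/3, 17/3)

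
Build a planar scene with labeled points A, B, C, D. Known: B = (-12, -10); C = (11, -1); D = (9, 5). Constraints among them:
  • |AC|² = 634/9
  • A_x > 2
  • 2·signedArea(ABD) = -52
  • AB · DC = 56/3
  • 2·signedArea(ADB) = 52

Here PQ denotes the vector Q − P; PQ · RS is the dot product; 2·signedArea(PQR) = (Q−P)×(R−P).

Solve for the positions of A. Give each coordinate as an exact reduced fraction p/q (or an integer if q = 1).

A = (8/3, -2)

1. A_x = 8/3  [2·signedArea(ADB) = 52 ∩ AB · DC = 56/3]
2. A_y = -2  [2·signedArea(ADB) = 52 ∩ AB · DC = 56/3]
   → A = (8/3, -2)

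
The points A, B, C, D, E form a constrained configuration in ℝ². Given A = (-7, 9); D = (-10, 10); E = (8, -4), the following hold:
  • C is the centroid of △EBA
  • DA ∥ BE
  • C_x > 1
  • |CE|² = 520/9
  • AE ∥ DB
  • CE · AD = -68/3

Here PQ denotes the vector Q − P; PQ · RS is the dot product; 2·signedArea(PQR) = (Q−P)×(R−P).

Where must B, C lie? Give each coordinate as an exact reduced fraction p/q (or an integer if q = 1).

B = (5, -3)
C = (2, 2/3)

1. B_x = 5  [DA ∥ BE ∩ AE ∥ DB]
2. B_y = -3  [DA ∥ BE ∩ AE ∥ DB]
   → B = (5, -3)
3. C_x = 2  [C is the centroid of △EBA]
4. C_y = 2/3  [C is the centroid of △EBA]
   → C = (2, 2/3)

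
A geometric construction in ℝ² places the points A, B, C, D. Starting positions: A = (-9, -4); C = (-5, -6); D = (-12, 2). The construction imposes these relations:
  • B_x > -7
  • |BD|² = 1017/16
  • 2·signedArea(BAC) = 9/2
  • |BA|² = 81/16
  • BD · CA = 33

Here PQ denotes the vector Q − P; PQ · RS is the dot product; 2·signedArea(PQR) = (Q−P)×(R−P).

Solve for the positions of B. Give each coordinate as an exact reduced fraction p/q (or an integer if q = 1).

B = (-27/4, -4)

1. B_x = -27/4  [BD · CA = 33 ∩ 2·signedArea(BAC) = 9/2]
2. B_y = -4  [BD · CA = 33 ∩ 2·signedArea(BAC) = 9/2]
   → B = (-27/4, -4)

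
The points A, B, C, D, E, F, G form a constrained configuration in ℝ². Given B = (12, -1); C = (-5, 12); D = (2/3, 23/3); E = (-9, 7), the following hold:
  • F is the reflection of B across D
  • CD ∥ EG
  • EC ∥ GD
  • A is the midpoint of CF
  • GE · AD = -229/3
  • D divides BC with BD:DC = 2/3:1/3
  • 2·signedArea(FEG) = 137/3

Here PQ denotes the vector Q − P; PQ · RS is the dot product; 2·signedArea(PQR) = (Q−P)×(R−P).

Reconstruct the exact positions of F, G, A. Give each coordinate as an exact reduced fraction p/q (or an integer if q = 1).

1. F_x = -32/3  [F is the reflection of B across D]
2. F_y = 49/3  [F is the reflection of B across D]
   → F = (-32/3, 49/3)
3. G_x = -10/3  [EC ∥ GD ∩ CD ∥ EG]
4. G_y = 8/3  [EC ∥ GD ∩ CD ∥ EG]
   → G = (-10/3, 8/3)
5. A_x = -47/6  [A is the midpoint of CF]
6. A_y = 85/6  [A is the midpoint of CF]
   → A = (-47/6, 85/6)

A = (-47/6, 85/6)
F = (-32/3, 49/3)
G = (-10/3, 8/3)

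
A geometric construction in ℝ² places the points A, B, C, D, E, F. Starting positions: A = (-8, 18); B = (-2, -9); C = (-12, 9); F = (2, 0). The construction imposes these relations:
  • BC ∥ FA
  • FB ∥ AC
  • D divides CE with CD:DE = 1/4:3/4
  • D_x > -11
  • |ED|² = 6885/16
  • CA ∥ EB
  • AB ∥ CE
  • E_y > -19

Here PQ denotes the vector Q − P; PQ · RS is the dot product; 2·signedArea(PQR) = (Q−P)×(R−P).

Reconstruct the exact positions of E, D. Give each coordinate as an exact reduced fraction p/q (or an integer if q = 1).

D = (-21/2, 9/4)
E = (-6, -18)

1. E_x = -6  [CA ∥ EB ∩ AB ∥ CE]
2. E_y = -18  [CA ∥ EB ∩ AB ∥ CE]
   → E = (-6, -18)
3. D_x = -21/2  [D divides CE with CD:DE = 1/4:3/4]
4. D_y = 9/4  [D divides CE with CD:DE = 1/4:3/4]
   → D = (-21/2, 9/4)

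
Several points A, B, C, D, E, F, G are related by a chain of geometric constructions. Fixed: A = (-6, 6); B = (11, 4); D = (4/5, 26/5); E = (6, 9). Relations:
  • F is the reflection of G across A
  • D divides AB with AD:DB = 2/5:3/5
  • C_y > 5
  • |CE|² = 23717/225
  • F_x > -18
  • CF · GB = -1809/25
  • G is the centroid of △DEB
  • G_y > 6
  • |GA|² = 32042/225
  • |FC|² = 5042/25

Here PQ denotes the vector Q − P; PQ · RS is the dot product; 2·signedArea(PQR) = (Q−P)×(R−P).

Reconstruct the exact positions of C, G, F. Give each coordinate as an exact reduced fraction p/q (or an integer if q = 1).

1. G_x = 89/15  [G is the centroid of △DEB]
2. G_y = 91/15  [G is the centroid of △DEB]
   → G = (89/15, 91/15)
3. F_x = -269/15  [F is the reflection of G across A]
4. F_y = 89/15  [F is the reflection of G across A]
   → F = (-269/15, 89/15)
5. C_x = -56/15  [line -76/15·x + 31/15·y + -6922/225 = 0 ∩ |FC|² = 5042/25]
6. C_y = 86/15  [line -76/15·x + 31/15·y + -6922/225 = 0 ∩ |FC|² = 5042/25]
   → C = (-56/15, 86/15)

C = (-56/15, 86/15)
F = (-269/15, 89/15)
G = (89/15, 91/15)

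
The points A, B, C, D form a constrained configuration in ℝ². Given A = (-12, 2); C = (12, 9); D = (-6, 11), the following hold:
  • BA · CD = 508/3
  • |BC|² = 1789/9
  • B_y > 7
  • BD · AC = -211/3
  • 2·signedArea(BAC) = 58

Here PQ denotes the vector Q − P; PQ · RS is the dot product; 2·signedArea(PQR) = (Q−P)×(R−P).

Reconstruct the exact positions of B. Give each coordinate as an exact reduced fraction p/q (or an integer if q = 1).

1. B_x = -2  [BA · CD = 508/3 ∩ 2·signedArea(BAC) = 58]
2. B_y = 22/3  [BA · CD = 508/3 ∩ 2·signedArea(BAC) = 58]
   → B = (-2, 22/3)

B = (-2, 22/3)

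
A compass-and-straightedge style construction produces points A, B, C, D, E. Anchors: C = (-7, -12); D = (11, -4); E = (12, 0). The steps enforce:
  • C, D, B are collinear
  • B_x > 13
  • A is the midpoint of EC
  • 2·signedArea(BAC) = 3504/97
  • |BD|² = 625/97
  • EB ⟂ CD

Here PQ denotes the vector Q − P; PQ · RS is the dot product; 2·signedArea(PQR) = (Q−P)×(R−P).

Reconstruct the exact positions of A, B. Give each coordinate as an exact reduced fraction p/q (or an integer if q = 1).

1. A_x = 5/2  [A is the midpoint of EC]
2. A_y = -6  [A is the midpoint of EC]
   → A = (5/2, -6)
3. B_x = 1292/97  [C, D, B are collinear ∩ EB ⟂ CD]
4. B_y = -288/97  [C, D, B are collinear ∩ EB ⟂ CD]
   → B = (1292/97, -288/97)

A = (5/2, -6)
B = (1292/97, -288/97)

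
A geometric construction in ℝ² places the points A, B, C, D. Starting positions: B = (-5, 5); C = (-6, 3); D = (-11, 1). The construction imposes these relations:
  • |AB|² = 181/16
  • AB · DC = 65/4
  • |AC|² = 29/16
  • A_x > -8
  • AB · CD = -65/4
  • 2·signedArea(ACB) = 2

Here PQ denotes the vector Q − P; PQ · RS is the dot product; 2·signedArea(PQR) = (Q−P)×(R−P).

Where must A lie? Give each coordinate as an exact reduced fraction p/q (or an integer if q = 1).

1. A_x = -29/4  [AB · CD = -65/4 ∩ 2·signedArea(ACB) = 2]
2. A_y = 5/2  [AB · CD = -65/4 ∩ 2·signedArea(ACB) = 2]
   → A = (-29/4, 5/2)

A = (-29/4, 5/2)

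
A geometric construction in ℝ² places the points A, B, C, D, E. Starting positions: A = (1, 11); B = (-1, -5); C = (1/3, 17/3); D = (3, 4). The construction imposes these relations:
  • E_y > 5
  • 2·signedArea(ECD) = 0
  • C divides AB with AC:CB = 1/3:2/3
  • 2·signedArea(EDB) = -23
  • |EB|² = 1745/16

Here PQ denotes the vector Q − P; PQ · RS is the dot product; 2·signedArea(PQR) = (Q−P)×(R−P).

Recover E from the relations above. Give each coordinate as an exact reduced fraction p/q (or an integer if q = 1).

1. E_x = 1  [2·signedArea(ECD) = 0 ∩ 2·signedArea(EDB) = -23]
2. E_y = 21/4  [2·signedArea(ECD) = 0 ∩ 2·signedArea(EDB) = -23]
   → E = (1, 21/4)

E = (1, 21/4)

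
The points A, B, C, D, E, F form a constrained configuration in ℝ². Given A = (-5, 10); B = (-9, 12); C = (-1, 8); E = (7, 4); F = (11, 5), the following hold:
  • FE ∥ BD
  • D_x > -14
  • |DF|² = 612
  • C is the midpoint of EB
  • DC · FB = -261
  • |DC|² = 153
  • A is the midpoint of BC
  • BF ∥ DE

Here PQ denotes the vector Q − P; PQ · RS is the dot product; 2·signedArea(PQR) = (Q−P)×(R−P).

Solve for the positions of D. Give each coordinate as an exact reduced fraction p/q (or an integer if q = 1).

1. D_x = -13  [BF ∥ DE ∩ FE ∥ BD]
2. D_y = 11  [BF ∥ DE ∩ FE ∥ BD]
   → D = (-13, 11)

D = (-13, 11)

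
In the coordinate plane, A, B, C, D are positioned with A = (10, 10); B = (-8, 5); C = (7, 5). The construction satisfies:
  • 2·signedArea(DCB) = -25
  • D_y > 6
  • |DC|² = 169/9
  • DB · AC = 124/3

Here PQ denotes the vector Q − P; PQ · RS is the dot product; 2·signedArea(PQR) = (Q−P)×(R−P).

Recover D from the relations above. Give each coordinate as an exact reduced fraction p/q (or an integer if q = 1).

1. D_x = 3  [DB · AC = 124/3 ∩ 2·signedArea(DCB) = -25]
2. D_y = 20/3  [DB · AC = 124/3 ∩ 2·signedArea(DCB) = -25]
   → D = (3, 20/3)

D = (3, 20/3)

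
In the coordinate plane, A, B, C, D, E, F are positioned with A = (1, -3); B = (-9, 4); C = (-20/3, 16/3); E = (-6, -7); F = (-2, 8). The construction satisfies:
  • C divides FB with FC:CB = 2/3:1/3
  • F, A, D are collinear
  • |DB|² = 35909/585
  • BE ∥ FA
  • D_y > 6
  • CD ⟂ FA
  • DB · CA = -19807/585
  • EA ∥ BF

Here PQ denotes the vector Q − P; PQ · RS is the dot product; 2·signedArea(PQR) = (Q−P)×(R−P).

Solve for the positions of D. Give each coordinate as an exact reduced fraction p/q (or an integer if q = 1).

1. D_x = -107/65  [F, A, D are collinear ∩ CD ⟂ FA]
2. D_y = 1307/195  [F, A, D are collinear ∩ CD ⟂ FA]
   → D = (-107/65, 1307/195)

D = (-107/65, 1307/195)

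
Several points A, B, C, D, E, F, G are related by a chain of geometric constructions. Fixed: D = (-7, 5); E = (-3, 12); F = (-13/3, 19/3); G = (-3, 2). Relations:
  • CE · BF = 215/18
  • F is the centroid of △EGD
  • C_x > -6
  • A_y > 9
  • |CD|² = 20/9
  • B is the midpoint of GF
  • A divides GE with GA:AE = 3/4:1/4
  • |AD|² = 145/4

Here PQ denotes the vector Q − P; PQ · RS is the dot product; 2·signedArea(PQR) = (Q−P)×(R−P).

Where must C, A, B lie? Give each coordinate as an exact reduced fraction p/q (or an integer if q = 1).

1. A_x = -3  [A divides GE with GA:AE = 3/4:1/4]
2. A_y = 19/2  [A divides GE with GA:AE = 3/4:1/4]
   → A = (-3, 19/2)
3. B_x = -11/3  [B is the midpoint of GF]
4. B_y = 25/6  [B is the midpoint of GF]
   → B = (-11/3, 25/6)
5. C_x = -17/3  [line 2/3·x + -13/6·y + 289/18 = 0 ∩ |CD|² = 20/9]
6. C_y = 17/3  [line 2/3·x + -13/6·y + 289/18 = 0 ∩ |CD|² = 20/9]
   → C = (-17/3, 17/3)

A = (-3, 19/2)
B = (-11/3, 25/6)
C = (-17/3, 17/3)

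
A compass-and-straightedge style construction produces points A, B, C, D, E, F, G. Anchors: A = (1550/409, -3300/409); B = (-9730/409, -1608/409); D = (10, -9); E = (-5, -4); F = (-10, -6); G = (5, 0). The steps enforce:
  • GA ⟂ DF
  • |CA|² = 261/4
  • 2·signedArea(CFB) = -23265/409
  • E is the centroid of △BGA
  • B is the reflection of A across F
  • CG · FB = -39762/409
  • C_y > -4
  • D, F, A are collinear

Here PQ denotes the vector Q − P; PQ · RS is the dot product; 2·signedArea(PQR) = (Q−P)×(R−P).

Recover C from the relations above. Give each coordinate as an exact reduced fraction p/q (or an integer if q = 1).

C = (-5/2, -3)

1. C_x = -5/2  [CG · FB = -39762/409 ∩ 2·signedArea(CFB) = -23265/409]
2. C_y = -3  [CG · FB = -39762/409 ∩ 2·signedArea(CFB) = -23265/409]
   → C = (-5/2, -3)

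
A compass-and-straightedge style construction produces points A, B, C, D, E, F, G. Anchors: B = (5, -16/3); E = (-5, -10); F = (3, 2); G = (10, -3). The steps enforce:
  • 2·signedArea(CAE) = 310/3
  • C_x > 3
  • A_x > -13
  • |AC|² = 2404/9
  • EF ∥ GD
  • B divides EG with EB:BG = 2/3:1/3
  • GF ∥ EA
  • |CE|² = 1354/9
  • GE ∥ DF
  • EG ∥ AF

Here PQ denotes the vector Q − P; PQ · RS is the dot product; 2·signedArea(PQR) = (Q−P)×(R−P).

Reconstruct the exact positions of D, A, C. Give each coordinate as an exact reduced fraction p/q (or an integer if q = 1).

1. D_x = 18  [GE ∥ DF ∩ EF ∥ GD]
2. D_y = 9  [GE ∥ DF ∩ EF ∥ GD]
   → D = (18, 9)
3. A_x = -12  [EG ∥ AF ∩ GF ∥ EA]
4. A_y = -5  [EG ∥ AF ∩ GF ∥ EA]
   → A = (-12, -5)
5. C_x = 4  [line 5·x + 7·y + -25/3 = 0 ∩ |CE|² = 1354/9]
6. C_y = -5/3  [line 5·x + 7·y + -25/3 = 0 ∩ |CE|² = 1354/9]
   → C = (4, -5/3)

A = (-12, -5)
C = (4, -5/3)
D = (18, 9)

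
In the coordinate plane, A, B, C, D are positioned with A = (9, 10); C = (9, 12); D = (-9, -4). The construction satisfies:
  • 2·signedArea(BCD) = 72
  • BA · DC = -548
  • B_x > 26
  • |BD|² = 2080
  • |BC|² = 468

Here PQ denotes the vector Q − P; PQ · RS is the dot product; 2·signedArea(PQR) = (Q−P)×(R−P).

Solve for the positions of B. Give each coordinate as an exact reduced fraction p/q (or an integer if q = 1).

1. B_x = 27  [2·signedArea(BCD) = 72 ∩ BA · DC = -548]
2. B_y = 24  [2·signedArea(BCD) = 72 ∩ BA · DC = -548]
   → B = (27, 24)

B = (27, 24)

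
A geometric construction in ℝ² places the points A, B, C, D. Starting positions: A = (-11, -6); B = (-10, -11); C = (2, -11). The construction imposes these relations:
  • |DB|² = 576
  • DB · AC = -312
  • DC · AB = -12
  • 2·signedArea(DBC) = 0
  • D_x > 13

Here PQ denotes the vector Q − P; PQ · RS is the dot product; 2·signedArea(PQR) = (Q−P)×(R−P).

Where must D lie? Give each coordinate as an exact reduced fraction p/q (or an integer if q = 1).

1. D_x = 14  [2·signedArea(DBC) = 0 ∩ DB · AC = -312]
2. D_y = -11  [2·signedArea(DBC) = 0 ∩ DB · AC = -312]
   → D = (14, -11)

D = (14, -11)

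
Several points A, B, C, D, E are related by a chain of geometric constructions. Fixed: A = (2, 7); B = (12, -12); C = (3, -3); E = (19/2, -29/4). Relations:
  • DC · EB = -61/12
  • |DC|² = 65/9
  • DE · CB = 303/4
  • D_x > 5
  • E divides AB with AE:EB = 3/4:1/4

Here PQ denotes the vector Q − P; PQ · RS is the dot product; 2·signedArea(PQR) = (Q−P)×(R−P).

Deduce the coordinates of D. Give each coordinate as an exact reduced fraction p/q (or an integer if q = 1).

1. D_x = 17/3  [DC · EB = -61/12 ∩ DE · CB = 303/4]
2. D_y = -8/3  [DC · EB = -61/12 ∩ DE · CB = 303/4]
   → D = (17/3, -8/3)

D = (17/3, -8/3)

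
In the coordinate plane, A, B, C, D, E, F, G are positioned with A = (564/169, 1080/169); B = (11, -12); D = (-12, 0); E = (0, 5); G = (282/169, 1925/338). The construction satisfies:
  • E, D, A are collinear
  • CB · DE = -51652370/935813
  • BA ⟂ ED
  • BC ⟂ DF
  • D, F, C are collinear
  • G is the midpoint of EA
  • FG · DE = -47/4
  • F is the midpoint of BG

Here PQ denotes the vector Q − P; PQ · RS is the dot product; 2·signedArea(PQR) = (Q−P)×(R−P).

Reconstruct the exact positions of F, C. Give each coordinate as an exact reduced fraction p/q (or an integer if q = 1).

1. F_x = 2141/338  [F is the midpoint of BG]
2. F_y = -2131/676  [F is the midpoint of BG]
   → F = (2141/338, -2131/676)
3. C_x = 1952169032/158152397  [D, F, C are collinear ∩ BC ⟂ DF]
4. C_y = -661961054/158152397  [D, F, C are collinear ∩ BC ⟂ DF]
   → C = (1952169032/158152397, -661961054/158152397)

C = (1952169032/158152397, -661961054/158152397)
F = (2141/338, -2131/676)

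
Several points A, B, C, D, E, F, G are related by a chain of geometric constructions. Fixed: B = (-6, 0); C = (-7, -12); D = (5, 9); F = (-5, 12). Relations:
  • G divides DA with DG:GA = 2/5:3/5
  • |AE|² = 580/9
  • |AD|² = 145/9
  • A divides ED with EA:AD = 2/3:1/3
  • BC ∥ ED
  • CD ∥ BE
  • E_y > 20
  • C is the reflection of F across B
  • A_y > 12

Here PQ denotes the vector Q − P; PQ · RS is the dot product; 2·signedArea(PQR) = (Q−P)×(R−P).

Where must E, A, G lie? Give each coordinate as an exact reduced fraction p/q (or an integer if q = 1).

A = (16/3, 13)
E = (6, 21)
G = (77/15, 53/5)

1. E_x = 6  [BC ∥ ED ∩ CD ∥ BE]
2. E_y = 21  [BC ∥ ED ∩ CD ∥ BE]
   → E = (6, 21)
3. A_x = 16/3  [A divides ED with EA:AD = 2/3:1/3]
4. A_y = 13  [A divides ED with EA:AD = 2/3:1/3]
   → A = (16/3, 13)
5. G_x = 77/15  [G divides DA with DG:GA = 2/5:3/5]
6. G_y = 53/5  [G divides DA with DG:GA = 2/5:3/5]
   → G = (77/15, 53/5)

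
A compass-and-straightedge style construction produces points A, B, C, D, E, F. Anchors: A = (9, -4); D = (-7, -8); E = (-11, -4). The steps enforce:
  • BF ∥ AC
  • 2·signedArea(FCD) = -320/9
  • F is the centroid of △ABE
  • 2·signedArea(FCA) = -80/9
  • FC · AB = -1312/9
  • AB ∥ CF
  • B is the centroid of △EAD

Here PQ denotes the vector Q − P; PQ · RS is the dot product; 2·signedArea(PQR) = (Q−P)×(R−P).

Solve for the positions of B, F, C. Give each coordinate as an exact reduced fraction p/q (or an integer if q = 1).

B = (-3, -16/3)
C = (31/3, -28/9)
F = (-5/3, -40/9)

1. B_x = -3  [B is the centroid of △EAD]
2. B_y = -16/3  [B is the centroid of △EAD]
   → B = (-3, -16/3)
3. F_x = -5/3  [F is the centroid of △ABE]
4. F_y = -40/9  [F is the centroid of △ABE]
   → F = (-5/3, -40/9)
5. C_x = 31/3  [AB ∥ CF ∩ BF ∥ AC]
6. C_y = -28/9  [AB ∥ CF ∩ BF ∥ AC]
   → C = (31/3, -28/9)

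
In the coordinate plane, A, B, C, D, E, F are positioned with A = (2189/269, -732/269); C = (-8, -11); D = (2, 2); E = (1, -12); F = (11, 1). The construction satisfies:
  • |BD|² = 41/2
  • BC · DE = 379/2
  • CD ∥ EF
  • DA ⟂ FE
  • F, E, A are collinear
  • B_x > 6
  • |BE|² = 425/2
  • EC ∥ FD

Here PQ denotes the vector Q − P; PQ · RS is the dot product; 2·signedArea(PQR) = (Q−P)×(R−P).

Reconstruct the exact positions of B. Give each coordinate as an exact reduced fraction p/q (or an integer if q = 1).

1. B_x = 13/2  [line 1·x + 14·y + -55/2 = 0 ∩ |BE|² = 425/2]
2. B_y = 3/2  [line 1·x + 14·y + -55/2 = 0 ∩ |BE|² = 425/2]
   → B = (13/2, 3/2)

B = (13/2, 3/2)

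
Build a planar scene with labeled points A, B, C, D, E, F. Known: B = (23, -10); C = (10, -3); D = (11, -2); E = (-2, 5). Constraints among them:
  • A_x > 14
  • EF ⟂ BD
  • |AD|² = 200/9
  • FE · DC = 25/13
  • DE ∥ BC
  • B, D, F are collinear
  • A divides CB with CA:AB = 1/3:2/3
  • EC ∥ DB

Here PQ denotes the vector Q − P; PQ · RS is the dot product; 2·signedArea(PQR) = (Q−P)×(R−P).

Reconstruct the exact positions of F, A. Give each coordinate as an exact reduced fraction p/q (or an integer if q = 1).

1. F_x = -16/13  [B, D, F are collinear ∩ EF ⟂ BD]
2. F_y = 80/13  [B, D, F are collinear ∩ EF ⟂ BD]
   → F = (-16/13, 80/13)
3. A_x = 43/3  [A divides CB with CA:AB = 1/3:2/3]
4. A_y = -16/3  [A divides CB with CA:AB = 1/3:2/3]
   → A = (43/3, -16/3)

A = (43/3, -16/3)
F = (-16/13, 80/13)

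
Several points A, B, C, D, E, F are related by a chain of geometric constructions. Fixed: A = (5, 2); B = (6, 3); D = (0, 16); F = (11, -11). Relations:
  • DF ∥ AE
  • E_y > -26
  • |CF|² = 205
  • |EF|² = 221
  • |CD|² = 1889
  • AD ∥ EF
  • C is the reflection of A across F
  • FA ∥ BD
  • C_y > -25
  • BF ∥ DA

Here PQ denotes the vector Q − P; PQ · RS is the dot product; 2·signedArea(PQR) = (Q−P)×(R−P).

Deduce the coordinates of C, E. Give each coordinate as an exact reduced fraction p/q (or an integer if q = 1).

C = (17, -24)
E = (16, -25)

1. C_x = 17  [C is the reflection of A across F]
2. C_y = -24  [C is the reflection of A across F]
   → C = (17, -24)
3. E_x = 16  [AD ∥ EF ∩ DF ∥ AE]
4. E_y = -25  [AD ∥ EF ∩ DF ∥ AE]
   → E = (16, -25)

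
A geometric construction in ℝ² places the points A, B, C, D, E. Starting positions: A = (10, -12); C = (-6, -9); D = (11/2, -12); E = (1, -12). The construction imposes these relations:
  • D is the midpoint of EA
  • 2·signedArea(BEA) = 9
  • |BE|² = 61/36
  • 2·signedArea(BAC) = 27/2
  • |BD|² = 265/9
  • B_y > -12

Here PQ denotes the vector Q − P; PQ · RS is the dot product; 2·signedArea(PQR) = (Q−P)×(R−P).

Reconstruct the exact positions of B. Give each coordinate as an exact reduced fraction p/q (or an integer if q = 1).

1. B_x = 1/6  [2·signedArea(BAC) = 27/2 ∩ 2·signedArea(BEA) = 9]
2. B_y = -11  [2·signedArea(BAC) = 27/2 ∩ 2·signedArea(BEA) = 9]
   → B = (1/6, -11)

B = (1/6, -11)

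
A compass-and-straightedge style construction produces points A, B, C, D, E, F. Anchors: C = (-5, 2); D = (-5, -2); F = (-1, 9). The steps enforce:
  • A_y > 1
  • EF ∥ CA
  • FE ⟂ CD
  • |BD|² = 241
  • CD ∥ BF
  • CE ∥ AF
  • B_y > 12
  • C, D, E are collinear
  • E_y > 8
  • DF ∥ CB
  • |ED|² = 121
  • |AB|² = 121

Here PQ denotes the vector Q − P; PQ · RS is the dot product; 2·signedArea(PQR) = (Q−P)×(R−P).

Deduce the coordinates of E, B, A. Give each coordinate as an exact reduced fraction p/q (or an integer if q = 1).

1. E_x = -5  [C, D, E are collinear ∩ FE ⟂ CD]
2. E_y = 9  [C, D, E are collinear ∩ FE ⟂ CD]
   → E = (-5, 9)
3. B_x = -1  [CD ∥ BF ∩ DF ∥ CB]
4. B_y = 13  [CD ∥ BF ∩ DF ∥ CB]
   → B = (-1, 13)
5. A_x = -1  [CE ∥ AF ∩ EF ∥ CA]
6. A_y = 2  [CE ∥ AF ∩ EF ∥ CA]
   → A = (-1, 2)

A = (-1, 2)
B = (-1, 13)
E = (-5, 9)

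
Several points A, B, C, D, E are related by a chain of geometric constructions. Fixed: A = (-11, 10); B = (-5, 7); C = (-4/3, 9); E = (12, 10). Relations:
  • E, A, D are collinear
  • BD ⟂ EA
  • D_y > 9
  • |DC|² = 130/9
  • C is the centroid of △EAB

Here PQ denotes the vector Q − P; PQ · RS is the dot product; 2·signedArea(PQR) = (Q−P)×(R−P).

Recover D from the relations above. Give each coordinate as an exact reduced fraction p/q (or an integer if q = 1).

1. D_x = -5  [E, A, D are collinear ∩ BD ⟂ EA]
2. D_y = 10  [E, A, D are collinear ∩ BD ⟂ EA]
   → D = (-5, 10)

D = (-5, 10)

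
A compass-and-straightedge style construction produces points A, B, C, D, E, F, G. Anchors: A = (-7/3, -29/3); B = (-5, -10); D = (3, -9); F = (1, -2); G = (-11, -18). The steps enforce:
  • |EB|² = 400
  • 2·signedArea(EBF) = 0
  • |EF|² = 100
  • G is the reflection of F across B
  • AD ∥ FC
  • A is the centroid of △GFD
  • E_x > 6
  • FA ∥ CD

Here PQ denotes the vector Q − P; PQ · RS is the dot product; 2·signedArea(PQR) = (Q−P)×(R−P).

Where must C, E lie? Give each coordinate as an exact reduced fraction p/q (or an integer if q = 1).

1. C_x = 19/3  [FA ∥ CD ∩ AD ∥ FC]
2. C_y = -4/3  [FA ∥ CD ∩ AD ∥ FC]
   → C = (19/3, -4/3)
3. E_x = 7  [line -8·x + 6·y + 20 = 0 ∩ |EB|² = 400]
4. E_y = 6  [line -8·x + 6·y + 20 = 0 ∩ |EB|² = 400]
   → E = (7, 6)

C = (19/3, -4/3)
E = (7, 6)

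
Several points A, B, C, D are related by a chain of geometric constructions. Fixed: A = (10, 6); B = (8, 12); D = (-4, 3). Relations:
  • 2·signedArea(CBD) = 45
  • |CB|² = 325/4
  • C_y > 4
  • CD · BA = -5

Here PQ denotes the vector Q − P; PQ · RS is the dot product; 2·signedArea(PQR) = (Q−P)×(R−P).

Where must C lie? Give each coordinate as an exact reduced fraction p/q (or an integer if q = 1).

C = (3, 9/2)

1. C_x = 3  [2·signedArea(CBD) = 45 ∩ CD · BA = -5]
2. C_y = 9/2  [2·signedArea(CBD) = 45 ∩ CD · BA = -5]
   → C = (3, 9/2)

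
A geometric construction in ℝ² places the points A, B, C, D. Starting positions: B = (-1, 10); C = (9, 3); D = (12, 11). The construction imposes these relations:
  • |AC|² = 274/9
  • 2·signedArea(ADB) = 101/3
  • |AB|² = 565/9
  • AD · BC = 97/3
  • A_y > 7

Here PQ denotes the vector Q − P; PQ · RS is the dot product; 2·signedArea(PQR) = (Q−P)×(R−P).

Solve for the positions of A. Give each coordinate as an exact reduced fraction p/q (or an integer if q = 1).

A = (20/3, 8)

1. A_x = 20/3  [2·signedArea(ADB) = 101/3 ∩ AD · BC = 97/3]
2. A_y = 8  [2·signedArea(ADB) = 101/3 ∩ AD · BC = 97/3]
   → A = (20/3, 8)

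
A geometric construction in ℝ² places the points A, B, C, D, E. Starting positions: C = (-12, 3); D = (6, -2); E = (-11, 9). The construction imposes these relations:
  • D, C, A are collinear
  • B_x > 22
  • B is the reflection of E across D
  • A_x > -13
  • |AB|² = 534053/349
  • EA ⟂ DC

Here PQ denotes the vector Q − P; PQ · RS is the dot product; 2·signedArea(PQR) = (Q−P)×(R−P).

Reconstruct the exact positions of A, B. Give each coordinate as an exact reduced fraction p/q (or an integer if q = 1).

1. A_x = -4404/349  [D, C, A are collinear ∩ EA ⟂ DC]
2. A_y = 1107/349  [D, C, A are collinear ∩ EA ⟂ DC]
   → A = (-4404/349, 1107/349)
3. B_x = 23  [B is the reflection of E across D]
4. B_y = -13  [B is the reflection of E across D]
   → B = (23, -13)

A = (-4404/349, 1107/349)
B = (23, -13)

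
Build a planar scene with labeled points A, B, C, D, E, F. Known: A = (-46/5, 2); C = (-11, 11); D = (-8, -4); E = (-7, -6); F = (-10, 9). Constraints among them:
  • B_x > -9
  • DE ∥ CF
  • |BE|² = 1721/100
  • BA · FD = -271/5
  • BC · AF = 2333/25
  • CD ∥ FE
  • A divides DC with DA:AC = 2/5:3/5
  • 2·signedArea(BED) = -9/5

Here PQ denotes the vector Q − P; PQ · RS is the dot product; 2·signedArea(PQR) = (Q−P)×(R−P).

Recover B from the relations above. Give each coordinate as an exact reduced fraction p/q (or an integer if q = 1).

B = (-81/10, -2)

1. B_x = -81/10  [BA · FD = -271/5 ∩ BC · AF = 2333/25]
2. B_y = -2  [BA · FD = -271/5 ∩ BC · AF = 2333/25]
   → B = (-81/10, -2)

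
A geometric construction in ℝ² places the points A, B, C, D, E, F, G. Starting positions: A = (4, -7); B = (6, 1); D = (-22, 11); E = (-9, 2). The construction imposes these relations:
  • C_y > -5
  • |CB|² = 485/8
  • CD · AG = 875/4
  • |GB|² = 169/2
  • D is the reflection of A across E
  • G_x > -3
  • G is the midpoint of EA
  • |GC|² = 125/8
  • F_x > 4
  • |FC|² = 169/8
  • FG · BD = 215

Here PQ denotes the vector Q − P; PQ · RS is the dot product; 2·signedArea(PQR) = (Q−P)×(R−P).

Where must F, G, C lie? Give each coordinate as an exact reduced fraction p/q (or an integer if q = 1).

1. G_x = -5/2  [G is the midpoint of EA]
2. G_y = -5/2  [G is the midpoint of EA]
   → G = (-5/2, -5/2)
3. C_x = 3/4  [line 13/2·x + -9/2·y + -105/4 = 0 ∩ |GC|² = 125/8]
4. C_y = -19/4  [line 13/2·x + -9/2·y + -105/4 = 0 ∩ |GC|² = 125/8]
   → C = (3/4, -19/4)
5. F_x = 5  [line 28·x + -10·y + -170 = 0 ∩ |FC|² = 169/8]
6. F_y = -3  [line 28·x + -10·y + -170 = 0 ∩ |FC|² = 169/8]
   → F = (5, -3)

C = (3/4, -19/4)
F = (5, -3)
G = (-5/2, -5/2)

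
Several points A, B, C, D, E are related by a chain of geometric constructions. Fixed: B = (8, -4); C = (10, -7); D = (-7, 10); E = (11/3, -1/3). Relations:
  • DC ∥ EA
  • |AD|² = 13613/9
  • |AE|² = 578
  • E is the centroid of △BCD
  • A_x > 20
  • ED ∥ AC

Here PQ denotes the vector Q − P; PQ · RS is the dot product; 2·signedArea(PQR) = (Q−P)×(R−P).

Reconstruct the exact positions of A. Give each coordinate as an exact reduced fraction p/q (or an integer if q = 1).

A = (62/3, -52/3)

1. A_x = 62/3  [ED ∥ AC ∩ DC ∥ EA]
2. A_y = -52/3  [ED ∥ AC ∩ DC ∥ EA]
   → A = (62/3, -52/3)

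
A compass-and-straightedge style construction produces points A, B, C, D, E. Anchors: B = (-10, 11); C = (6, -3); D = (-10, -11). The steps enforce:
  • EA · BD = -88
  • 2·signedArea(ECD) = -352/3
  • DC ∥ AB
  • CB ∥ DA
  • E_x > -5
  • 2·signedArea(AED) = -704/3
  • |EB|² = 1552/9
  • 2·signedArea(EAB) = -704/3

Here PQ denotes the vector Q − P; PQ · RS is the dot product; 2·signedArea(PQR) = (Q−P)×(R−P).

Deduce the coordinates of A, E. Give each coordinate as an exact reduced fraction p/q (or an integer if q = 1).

1. A_x = -26  [DC ∥ AB ∩ CB ∥ DA]
2. A_y = 3  [DC ∥ AB ∩ CB ∥ DA]
   → A = (-26, 3)
3. E_x = -14/3  [2·signedArea(EAB) = -704/3 ∩ EA · BD = -88]
4. E_y = -1  [2·signedArea(EAB) = -704/3 ∩ EA · BD = -88]
   → E = (-14/3, -1)

A = (-26, 3)
E = (-14/3, -1)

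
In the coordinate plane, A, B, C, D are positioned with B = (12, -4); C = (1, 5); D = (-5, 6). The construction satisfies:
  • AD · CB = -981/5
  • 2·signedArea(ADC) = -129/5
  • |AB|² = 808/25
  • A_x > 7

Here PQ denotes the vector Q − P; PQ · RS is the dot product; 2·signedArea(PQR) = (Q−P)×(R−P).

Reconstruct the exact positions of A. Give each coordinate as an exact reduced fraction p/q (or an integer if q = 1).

1. A_x = 38/5  [2·signedArea(ADC) = -129/5 ∩ AD · CB = -981/5]
2. A_y = -2/5  [2·signedArea(ADC) = -129/5 ∩ AD · CB = -981/5]
   → A = (38/5, -2/5)

A = (38/5, -2/5)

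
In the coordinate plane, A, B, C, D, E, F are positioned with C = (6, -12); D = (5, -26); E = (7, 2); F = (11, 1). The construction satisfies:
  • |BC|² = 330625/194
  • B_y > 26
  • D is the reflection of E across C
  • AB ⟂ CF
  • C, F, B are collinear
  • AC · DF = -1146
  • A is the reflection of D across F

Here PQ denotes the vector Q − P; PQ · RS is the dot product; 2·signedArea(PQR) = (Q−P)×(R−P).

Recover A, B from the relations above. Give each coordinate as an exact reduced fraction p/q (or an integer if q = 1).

1. A_x = 17  [A is the reflection of D across F]
2. A_y = 28  [A is the reflection of D across F]
   → A = (17, 28)
3. B_x = 4039/194  [C, F, B are collinear ∩ AB ⟂ CF]
4. B_y = 5147/194  [C, F, B are collinear ∩ AB ⟂ CF]
   → B = (4039/194, 5147/194)

A = (17, 28)
B = (4039/194, 5147/194)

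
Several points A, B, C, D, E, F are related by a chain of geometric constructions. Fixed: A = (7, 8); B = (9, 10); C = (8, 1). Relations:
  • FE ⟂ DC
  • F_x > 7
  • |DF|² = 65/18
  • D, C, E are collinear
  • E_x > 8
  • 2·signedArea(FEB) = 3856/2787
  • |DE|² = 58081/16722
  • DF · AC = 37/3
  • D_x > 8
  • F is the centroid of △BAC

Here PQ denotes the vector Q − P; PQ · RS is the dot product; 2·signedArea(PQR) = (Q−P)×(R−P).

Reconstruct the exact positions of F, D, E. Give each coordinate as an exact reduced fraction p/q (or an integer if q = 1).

D = (17/2, 49/6)
E = (7776/929, 17579/2787)
F = (8, 19/3)

1. F_x = 8  [F is the centroid of △BAC]
2. F_y = 19/3  [F is the centroid of △BAC]
   → F = (8, 19/3)
3. D_x = 17/2  [line -1·x + 7·y + -146/3 = 0 ∩ |DF|² = 65/18]
4. D_y = 49/6  [line -1·x + 7·y + -146/3 = 0 ∩ |DF|² = 65/18]
   → D = (17/2, 49/6)
5. E_x = 7776/929  [D, C, E are collinear ∩ FE ⟂ DC]
6. E_y = 17579/2787  [D, C, E are collinear ∩ FE ⟂ DC]
   → E = (7776/929, 17579/2787)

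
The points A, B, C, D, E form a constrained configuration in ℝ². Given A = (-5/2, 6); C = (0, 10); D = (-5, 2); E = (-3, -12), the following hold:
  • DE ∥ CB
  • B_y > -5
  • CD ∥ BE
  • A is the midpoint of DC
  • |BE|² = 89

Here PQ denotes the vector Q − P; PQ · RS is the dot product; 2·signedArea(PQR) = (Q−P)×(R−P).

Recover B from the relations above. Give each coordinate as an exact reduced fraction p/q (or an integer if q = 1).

B = (2, -4)

1. B_x = 2  [CD ∥ BE ∩ DE ∥ CB]
2. B_y = -4  [CD ∥ BE ∩ DE ∥ CB]
   → B = (2, -4)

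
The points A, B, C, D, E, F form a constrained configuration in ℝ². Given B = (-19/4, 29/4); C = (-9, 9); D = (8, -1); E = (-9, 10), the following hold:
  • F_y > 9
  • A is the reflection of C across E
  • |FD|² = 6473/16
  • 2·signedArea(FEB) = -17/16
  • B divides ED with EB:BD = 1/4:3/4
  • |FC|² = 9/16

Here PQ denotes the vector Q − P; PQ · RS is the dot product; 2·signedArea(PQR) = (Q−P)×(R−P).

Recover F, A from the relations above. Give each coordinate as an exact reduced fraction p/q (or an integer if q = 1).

1. F_x = -9  [line 11/4·x + 17/4·y + -267/16 = 0 ∩ |FD|² = 6473/16]
2. F_y = 39/4  [line 11/4·x + 17/4·y + -267/16 = 0 ∩ |FD|² = 6473/16]
   → F = (-9, 39/4)
3. A_x = -9  [A is the reflection of C across E]
4. A_y = 11  [A is the reflection of C across E]
   → A = (-9, 11)

A = (-9, 11)
F = (-9, 39/4)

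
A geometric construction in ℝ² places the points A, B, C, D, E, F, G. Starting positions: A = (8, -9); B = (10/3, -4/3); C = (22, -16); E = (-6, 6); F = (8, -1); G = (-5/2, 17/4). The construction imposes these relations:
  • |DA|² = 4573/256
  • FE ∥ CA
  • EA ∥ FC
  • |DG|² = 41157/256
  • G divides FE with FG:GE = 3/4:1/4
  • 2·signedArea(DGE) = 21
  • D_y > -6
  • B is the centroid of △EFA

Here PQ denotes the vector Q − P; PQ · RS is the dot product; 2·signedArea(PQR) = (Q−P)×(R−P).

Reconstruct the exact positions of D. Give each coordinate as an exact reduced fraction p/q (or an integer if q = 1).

1. D_x = 43/8  [line -7/4·x + -7/2·y + -21/2 = 0 ∩ |DA|² = 4573/256]
2. D_y = -91/16  [line -7/4·x + -7/2·y + -21/2 = 0 ∩ |DA|² = 4573/256]
   → D = (43/8, -91/16)

D = (43/8, -91/16)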